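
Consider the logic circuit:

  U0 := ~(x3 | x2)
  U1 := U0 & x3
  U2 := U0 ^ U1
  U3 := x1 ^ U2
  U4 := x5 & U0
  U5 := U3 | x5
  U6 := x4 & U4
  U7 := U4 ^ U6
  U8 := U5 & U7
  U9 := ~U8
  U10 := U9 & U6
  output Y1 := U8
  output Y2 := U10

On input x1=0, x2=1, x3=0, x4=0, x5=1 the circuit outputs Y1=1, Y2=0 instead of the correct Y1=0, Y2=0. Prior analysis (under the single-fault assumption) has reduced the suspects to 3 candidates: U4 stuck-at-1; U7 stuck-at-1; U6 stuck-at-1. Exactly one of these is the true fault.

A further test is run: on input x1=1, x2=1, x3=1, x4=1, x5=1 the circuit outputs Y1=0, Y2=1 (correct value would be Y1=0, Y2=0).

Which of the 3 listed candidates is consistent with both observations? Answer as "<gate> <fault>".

U4 stuck-at-1

Evaluate each candidate on input x1=1, x2=1, x3=1, x4=1, x5=1:
  U4 stuck-at-1: U0=0, U1=0, U2=0, U3=1, U4=1 [stuck-at-1], U5=1, U6=1, U7=0, U8=0, U9=1, U10=1 → Y1=0, Y2=1 — matches
  U7 stuck-at-1: U0=0, U1=0, U2=0, U3=1, U4=0, U5=1, U6=0, U7=1 [stuck-at-1], U8=1, U9=0, U10=0 → Y1=1, Y2=0 — eliminated
  U6 stuck-at-1: U0=0, U1=0, U2=0, U3=1, U4=0, U5=1, U6=1 [stuck-at-1], U7=1, U8=1, U9=0, U10=0 → Y1=1, Y2=0 — eliminated
Only U4 stuck-at-1 reproduces the observed Y1=0, Y2=1.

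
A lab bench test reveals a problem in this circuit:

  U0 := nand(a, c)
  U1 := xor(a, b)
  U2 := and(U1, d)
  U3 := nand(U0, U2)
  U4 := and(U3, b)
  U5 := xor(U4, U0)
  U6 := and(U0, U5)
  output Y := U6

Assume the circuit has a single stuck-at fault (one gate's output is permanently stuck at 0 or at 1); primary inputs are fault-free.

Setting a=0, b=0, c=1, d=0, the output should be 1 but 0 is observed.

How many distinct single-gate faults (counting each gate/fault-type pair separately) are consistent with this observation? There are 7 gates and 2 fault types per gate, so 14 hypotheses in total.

4

Fault-free: U0=1, U1=0, U2=0, U3=1, U4=0, U5=1, U6=1 → 1. Observed 0.
  U0 stuck-at-0: output 0 ✓
  U0 stuck-at-1: output 1 ✗
  U1 stuck-at-0: output 1 ✗
  U1 stuck-at-1: output 1 ✗
  U2 stuck-at-0: output 1 ✗
  U2 stuck-at-1: output 1 ✗
  U3 stuck-at-0: output 1 ✗
  U3 stuck-at-1: output 1 ✗
  U4 stuck-at-0: output 1 ✗
  U4 stuck-at-1: output 0 ✓
  U5 stuck-at-0: output 0 ✓
  U5 stuck-at-1: output 1 ✗
  U6 stuck-at-0: output 0 ✓
  U6 stuck-at-1: output 1 ✗
Consistent faults: {U0 stuck-at-0, U4 stuck-at-1, U5 stuck-at-0, U6 stuck-at-0} — 4 in all.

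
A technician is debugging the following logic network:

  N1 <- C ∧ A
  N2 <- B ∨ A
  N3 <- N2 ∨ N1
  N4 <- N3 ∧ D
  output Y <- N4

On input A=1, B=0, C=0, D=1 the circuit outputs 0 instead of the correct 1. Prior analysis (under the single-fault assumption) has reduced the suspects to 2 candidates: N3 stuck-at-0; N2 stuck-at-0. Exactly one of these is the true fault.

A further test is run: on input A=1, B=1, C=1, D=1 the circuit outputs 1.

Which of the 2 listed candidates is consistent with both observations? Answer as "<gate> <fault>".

Evaluate each candidate on input A=1, B=1, C=1, D=1:
  N3 stuck-at-0: N1=1, N2=1, N3=0 [stuck-at-0], N4=0 → 0 — eliminated
  N2 stuck-at-0: N1=1, N2=0 [stuck-at-0], N3=1, N4=1 → 1 — matches
Only N2 stuck-at-0 reproduces the observed 1.

N2 stuck-at-0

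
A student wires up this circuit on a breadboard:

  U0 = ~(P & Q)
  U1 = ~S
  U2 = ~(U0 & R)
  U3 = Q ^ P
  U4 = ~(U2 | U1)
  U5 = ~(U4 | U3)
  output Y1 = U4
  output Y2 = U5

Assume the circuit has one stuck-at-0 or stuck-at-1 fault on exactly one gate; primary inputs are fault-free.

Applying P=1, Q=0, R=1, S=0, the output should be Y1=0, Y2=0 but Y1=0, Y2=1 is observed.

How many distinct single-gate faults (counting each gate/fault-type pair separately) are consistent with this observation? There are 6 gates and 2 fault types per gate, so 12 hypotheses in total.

2

Fault-free: U0=1, U1=1, U2=0, U3=1, U4=0, U5=0 → Y1=0, Y2=0. Observed Y1=0, Y2=1.
  U0 stuck-at-0: output Y1=0, Y2=0 ✗
  U0 stuck-at-1: output Y1=0, Y2=0 ✗
  U1 stuck-at-0: output Y1=1, Y2=0 ✗
  U1 stuck-at-1: output Y1=0, Y2=0 ✗
  U2 stuck-at-0: output Y1=0, Y2=0 ✗
  U2 stuck-at-1: output Y1=0, Y2=0 ✗
  U3 stuck-at-0: output Y1=0, Y2=1 ✓
  U3 stuck-at-1: output Y1=0, Y2=0 ✗
  U4 stuck-at-0: output Y1=0, Y2=0 ✗
  U4 stuck-at-1: output Y1=1, Y2=0 ✗
  U5 stuck-at-0: output Y1=0, Y2=0 ✗
  U5 stuck-at-1: output Y1=0, Y2=1 ✓
Consistent faults: {U3 stuck-at-0, U5 stuck-at-1} — 2 in all.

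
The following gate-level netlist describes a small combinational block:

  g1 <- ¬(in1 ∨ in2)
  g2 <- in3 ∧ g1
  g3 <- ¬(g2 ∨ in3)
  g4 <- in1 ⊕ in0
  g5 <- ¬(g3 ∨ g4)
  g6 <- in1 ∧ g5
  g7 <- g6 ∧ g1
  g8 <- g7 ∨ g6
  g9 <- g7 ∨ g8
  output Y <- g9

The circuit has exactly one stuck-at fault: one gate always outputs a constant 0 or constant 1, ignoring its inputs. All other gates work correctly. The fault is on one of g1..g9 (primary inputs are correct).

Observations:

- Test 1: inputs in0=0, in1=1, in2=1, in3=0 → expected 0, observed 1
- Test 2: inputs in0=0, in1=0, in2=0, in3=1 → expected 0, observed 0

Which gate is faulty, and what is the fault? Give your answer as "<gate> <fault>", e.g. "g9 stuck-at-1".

g5 stuck-at-1

Fault-free values for test 1 (in0=0, in1=1, in2=1, in3=0): g1=0, g2=0, g3=1, g4=1, g5=0, g6=0, g7=0, g8=0, g9=0, giving Y=0. Observed 1.
Test 1: faults giving observed 1 are {g5 stuck-at-1, g6 stuck-at-1, g7 stuck-at-1, g8 stuck-at-1, g9 stuck-at-1}.
Test 2 (in0=0, in1=0, in2=0, in3=1): fault-free g1=1, g2=1, g3=0, g4=0, g5=1, g6=0, g7=0, g8=0, g9=0 → 0; observed 0. Eliminates g6 stuck-at-1, g7 stuck-at-1, g8 stuck-at-1, g9 stuck-at-1.
Only g5 stuck-at-1 is consistent with every test.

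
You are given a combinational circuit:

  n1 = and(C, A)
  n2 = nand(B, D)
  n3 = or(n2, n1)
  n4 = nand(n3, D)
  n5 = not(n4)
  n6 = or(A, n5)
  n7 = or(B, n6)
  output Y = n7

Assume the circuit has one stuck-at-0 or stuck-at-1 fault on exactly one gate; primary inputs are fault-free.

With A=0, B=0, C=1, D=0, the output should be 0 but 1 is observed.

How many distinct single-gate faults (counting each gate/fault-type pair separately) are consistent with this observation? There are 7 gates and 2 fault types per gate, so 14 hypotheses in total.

Fault-free: n1=0, n2=1, n3=1, n4=1, n5=0, n6=0, n7=0 → 0. Observed 1.
  n1 stuck-at-0: output 0 ✗
  n1 stuck-at-1: output 0 ✗
  n2 stuck-at-0: output 0 ✗
  n2 stuck-at-1: output 0 ✗
  n3 stuck-at-0: output 0 ✗
  n3 stuck-at-1: output 0 ✗
  n4 stuck-at-0: output 1 ✓
  n4 stuck-at-1: output 0 ✗
  n5 stuck-at-0: output 0 ✗
  n5 stuck-at-1: output 1 ✓
  n6 stuck-at-0: output 0 ✗
  n6 stuck-at-1: output 1 ✓
  n7 stuck-at-0: output 0 ✗
  n7 stuck-at-1: output 1 ✓
Consistent faults: {n4 stuck-at-0, n5 stuck-at-1, n6 stuck-at-1, n7 stuck-at-1} — 4 in all.

4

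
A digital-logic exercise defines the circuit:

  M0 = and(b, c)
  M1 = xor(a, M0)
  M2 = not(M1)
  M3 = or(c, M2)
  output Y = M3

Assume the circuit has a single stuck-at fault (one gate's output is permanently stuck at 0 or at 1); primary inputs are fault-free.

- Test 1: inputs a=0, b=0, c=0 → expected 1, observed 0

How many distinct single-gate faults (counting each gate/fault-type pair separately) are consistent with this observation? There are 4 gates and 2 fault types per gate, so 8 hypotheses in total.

Fault-free: M0=0, M1=0, M2=1, M3=1 → 1. Observed 0.
  M0 stuck-at-0: output 1 ✗
  M0 stuck-at-1: output 0 ✓
  M1 stuck-at-0: output 1 ✗
  M1 stuck-at-1: output 0 ✓
  M2 stuck-at-0: output 0 ✓
  M2 stuck-at-1: output 1 ✗
  M3 stuck-at-0: output 0 ✓
  M3 stuck-at-1: output 1 ✗
Consistent faults: {M0 stuck-at-1, M1 stuck-at-1, M2 stuck-at-0, M3 stuck-at-0} — 4 in all.

4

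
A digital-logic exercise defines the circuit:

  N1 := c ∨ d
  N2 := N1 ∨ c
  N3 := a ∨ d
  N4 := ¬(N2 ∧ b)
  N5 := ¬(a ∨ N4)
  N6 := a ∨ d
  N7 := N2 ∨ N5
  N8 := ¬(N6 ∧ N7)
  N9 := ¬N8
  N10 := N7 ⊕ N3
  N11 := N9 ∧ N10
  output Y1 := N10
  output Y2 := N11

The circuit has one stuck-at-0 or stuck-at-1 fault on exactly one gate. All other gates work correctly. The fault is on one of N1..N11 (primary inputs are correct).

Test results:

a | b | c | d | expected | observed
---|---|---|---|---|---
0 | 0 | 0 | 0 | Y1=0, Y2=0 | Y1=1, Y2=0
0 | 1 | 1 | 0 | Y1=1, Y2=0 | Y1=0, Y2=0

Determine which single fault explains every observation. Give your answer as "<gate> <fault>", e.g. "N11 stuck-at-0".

N3 stuck-at-1

Fault-free values for test 1 (a=0, b=0, c=0, d=0): N1=0, N2=0, N3=0, N4=1, N5=0, N6=0, N7=0, N8=1, N9=0, N10=0, N11=0, giving Y1=0, Y2=0. Observed Y1=1, Y2=0.
Test 1: faults giving observed Y1=1, Y2=0 are {N1 stuck-at-1, N2 stuck-at-1, N3 stuck-at-1, N4 stuck-at-0, N5 stuck-at-1, N7 stuck-at-1, N10 stuck-at-1}.
Test 2 (a=0, b=1, c=1, d=0): fault-free N1=1, N2=1, N3=0, N4=0, N5=1, N6=0, N7=1, N8=1, N9=0, N10=1, N11=0 → Y1=1, Y2=0; observed Y1=0, Y2=0. Eliminates N1 stuck-at-1, N2 stuck-at-1, N4 stuck-at-0, N5 stuck-at-1, N7 stuck-at-1, N10 stuck-at-1.
Only N3 stuck-at-1 is consistent with every test.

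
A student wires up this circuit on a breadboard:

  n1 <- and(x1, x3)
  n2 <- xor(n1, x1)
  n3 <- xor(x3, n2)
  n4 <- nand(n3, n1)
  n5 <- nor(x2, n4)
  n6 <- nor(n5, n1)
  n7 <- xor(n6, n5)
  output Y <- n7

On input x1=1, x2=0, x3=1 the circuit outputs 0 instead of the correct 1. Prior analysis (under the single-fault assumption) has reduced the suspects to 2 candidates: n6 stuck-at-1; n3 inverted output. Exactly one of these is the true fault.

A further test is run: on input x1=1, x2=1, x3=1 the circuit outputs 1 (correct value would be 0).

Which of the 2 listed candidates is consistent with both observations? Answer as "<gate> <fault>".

Evaluate each candidate on input x1=1, x2=1, x3=1:
  n6 stuck-at-1: n1=1, n2=0, n3=1, n4=0, n5=0, n6=1 [stuck-at-1], n7=1 → 1 — matches
  n3 inverted output: n1=1, n2=0, n3=0 [inverted output], n4=1, n5=0, n6=0, n7=0 → 0 — eliminated
Only n6 stuck-at-1 reproduces the observed 1.

n6 stuck-at-1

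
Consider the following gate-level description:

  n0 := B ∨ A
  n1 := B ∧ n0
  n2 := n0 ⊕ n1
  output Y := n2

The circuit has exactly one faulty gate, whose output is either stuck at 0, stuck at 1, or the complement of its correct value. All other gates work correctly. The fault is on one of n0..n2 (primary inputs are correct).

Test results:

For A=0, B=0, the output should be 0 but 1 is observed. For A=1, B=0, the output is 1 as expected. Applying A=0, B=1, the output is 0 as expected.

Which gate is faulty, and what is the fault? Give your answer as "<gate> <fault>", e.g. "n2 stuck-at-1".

Fault-free values for test 1 (A=0, B=0): n0=0, n1=0, n2=0, giving Y=0. Observed 1.
Test 1: faults giving observed 1 are {n0 stuck-at-1, n0 inverted output, n1 stuck-at-1, n1 inverted output, n2 stuck-at-1, n2 inverted output}.
Test 2 (A=1, B=0): fault-free n0=1, n1=0, n2=1 → 1; observed 1. Eliminates n0 inverted output, n1 stuck-at-1, n1 inverted output, n2 inverted output.
Test 3 (A=0, B=1): fault-free n0=1, n1=1, n2=0 → 0; observed 0. Eliminates n2 stuck-at-1.
Only n0 stuck-at-1 is consistent with every test.

n0 stuck-at-1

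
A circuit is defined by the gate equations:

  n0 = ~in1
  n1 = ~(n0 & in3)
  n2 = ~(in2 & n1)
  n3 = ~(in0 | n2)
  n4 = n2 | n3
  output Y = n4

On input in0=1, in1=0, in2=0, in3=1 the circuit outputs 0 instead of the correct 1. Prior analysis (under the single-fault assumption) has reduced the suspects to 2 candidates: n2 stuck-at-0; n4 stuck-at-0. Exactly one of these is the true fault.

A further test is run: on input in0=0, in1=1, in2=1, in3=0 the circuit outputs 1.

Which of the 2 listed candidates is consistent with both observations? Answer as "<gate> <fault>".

Evaluate each candidate on input in0=0, in1=1, in2=1, in3=0:
  n2 stuck-at-0: n0=0, n1=1, n2=0 [stuck-at-0], n3=1, n4=1 → 1 — matches
  n4 stuck-at-0: n0=0, n1=1, n2=0, n3=1, n4=0 [stuck-at-0] → 0 — eliminated
Only n2 stuck-at-0 reproduces the observed 1.

n2 stuck-at-0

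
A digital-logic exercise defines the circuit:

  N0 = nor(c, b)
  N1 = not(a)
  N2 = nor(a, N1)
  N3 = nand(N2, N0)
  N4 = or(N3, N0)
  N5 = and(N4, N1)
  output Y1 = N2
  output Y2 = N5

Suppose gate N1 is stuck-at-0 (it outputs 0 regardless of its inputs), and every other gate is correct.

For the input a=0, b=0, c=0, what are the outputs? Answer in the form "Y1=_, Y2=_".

Propagate with N1 forced: N0=1, N1=0 [stuck-at-0], N2=1, N3=0, N4=1, N5=0.
So the outputs are Y1=1, Y2=0. (Without the fault they would be Y1=0, Y2=1.)

Y1=1, Y2=0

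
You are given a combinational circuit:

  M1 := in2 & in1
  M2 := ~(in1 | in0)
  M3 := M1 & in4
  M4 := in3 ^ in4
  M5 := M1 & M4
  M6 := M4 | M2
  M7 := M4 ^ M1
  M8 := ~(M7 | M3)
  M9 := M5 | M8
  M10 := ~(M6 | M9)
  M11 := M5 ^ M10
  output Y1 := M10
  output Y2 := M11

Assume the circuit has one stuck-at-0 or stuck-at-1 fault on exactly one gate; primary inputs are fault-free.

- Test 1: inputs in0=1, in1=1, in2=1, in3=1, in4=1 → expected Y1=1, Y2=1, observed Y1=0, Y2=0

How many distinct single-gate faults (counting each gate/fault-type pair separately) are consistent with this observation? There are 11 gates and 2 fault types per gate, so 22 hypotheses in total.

6

Fault-free: M1=1, M2=0, M3=1, M4=0, M5=0, M6=0, M7=1, M8=0, M9=0, M10=1, M11=1 → Y1=1, Y2=1. Observed Y1=0, Y2=0.
  M1: stuck-at-0 ✓; others ✗
  M2: stuck-at-1 ✓; others ✗
  M3: none of the 2 fault types match ✗
  M4: none of the 2 fault types match ✗
  M5: none of the 2 fault types match ✗
  M6: stuck-at-1 ✓; others ✗
  M7: none of the 2 fault types match ✗
  M8: stuck-at-1 ✓; others ✗
  M9: stuck-at-1 ✓; others ✗
  M10: stuck-at-0 ✓; others ✗
  M11: none of the 2 fault types match ✗
Consistent faults: {M1 stuck-at-0, M2 stuck-at-1, M6 stuck-at-1, M8 stuck-at-1, M9 stuck-at-1, M10 stuck-at-0} — 6 in all.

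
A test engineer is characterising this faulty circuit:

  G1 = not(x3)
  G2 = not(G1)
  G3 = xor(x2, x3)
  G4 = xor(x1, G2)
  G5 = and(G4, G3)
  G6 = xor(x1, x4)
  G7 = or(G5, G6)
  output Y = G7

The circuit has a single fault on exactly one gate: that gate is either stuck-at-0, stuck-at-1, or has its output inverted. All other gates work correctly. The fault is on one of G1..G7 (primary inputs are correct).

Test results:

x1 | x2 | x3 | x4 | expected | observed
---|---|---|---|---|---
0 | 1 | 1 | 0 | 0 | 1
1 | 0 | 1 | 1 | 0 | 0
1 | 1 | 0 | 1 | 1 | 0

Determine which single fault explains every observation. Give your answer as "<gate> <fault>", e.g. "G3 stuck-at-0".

Fault-free values for test 1 (x1=0, x2=1, x3=1, x4=0): G1=0, G2=1, G3=0, G4=1, G5=0, G6=0, G7=0, giving Y=0. Observed 1.
Test 1: faults giving observed 1 are {G3 stuck-at-1, G3 inverted output, G5 stuck-at-1, G5 inverted output, G6 stuck-at-1, G6 inverted output, G7 stuck-at-1, G7 inverted output}.
Test 2 (x1=1, x2=0, x3=1, x4=1): fault-free G1=0, G2=1, G3=1, G4=0, G5=0, G6=0, G7=0 → 0; observed 0. Eliminates G5 stuck-at-1, G5 inverted output, G6 stuck-at-1, G6 inverted output, G7 stuck-at-1, G7 inverted output.
Test 3 (x1=1, x2=1, x3=0, x4=1): fault-free G1=1, G2=0, G3=1, G4=1, G5=1, G6=0, G7=1 → 1; observed 0. Eliminates G3 stuck-at-1.
Only G3 inverted output is consistent with every test.

G3 inverted output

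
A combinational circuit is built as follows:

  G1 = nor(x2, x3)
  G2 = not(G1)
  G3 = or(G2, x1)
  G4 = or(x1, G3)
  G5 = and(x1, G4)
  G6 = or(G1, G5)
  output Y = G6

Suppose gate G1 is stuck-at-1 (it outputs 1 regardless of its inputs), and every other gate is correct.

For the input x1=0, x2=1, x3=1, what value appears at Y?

Propagate with G1 forced: G1=1 [stuck-at-1], G2=0, G3=0, G4=0, G5=0, G6=1.
So Y = 1. (Without the fault it would be 0.)

1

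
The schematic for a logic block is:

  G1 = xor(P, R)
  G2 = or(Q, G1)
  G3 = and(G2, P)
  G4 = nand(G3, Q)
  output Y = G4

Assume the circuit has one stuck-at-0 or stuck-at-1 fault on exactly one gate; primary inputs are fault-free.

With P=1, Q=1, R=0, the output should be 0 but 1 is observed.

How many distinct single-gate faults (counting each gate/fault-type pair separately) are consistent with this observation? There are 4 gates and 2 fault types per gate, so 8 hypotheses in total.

Fault-free: G1=1, G2=1, G3=1, G4=0 → 0. Observed 1.
  G1 stuck-at-0: output 0 ✗
  G1 stuck-at-1: output 0 ✗
  G2 stuck-at-0: output 1 ✓
  G2 stuck-at-1: output 0 ✗
  G3 stuck-at-0: output 1 ✓
  G3 stuck-at-1: output 0 ✗
  G4 stuck-at-0: output 0 ✗
  G4 stuck-at-1: output 1 ✓
Consistent faults: {G2 stuck-at-0, G3 stuck-at-0, G4 stuck-at-1} — 3 in all.

3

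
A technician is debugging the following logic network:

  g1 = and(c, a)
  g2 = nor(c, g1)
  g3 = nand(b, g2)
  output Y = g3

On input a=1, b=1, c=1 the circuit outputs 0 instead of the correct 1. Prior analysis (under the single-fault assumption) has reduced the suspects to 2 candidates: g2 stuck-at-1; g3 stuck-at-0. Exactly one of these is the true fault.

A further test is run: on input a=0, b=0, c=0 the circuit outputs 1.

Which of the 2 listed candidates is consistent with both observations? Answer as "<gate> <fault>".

Evaluate each candidate on input a=0, b=0, c=0:
  g2 stuck-at-1: g1=0, g2=1 [stuck-at-1], g3=1 → 1 — matches
  g3 stuck-at-0: g1=0, g2=1, g3=0 [stuck-at-0] → 0 — eliminated
Only g2 stuck-at-1 reproduces the observed 1.

g2 stuck-at-1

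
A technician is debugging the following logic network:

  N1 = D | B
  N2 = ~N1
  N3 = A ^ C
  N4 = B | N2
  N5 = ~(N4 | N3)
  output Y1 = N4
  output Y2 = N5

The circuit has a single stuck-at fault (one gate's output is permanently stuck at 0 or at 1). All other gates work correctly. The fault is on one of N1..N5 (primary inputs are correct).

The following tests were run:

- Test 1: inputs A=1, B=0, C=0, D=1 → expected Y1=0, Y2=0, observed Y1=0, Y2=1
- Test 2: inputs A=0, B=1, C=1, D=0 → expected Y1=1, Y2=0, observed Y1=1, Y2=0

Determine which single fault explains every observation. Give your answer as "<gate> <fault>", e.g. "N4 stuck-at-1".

Fault-free values for test 1 (A=1, B=0, C=0, D=1): N1=1, N2=0, N3=1, N4=0, N5=0, giving Y1=0, Y2=0. Observed Y1=0, Y2=1.
Test 1: faults giving observed Y1=0, Y2=1 are {N3 stuck-at-0, N5 stuck-at-1}.
Test 2 (A=0, B=1, C=1, D=0): fault-free N1=1, N2=0, N3=1, N4=1, N5=0 → Y1=1, Y2=0; observed Y1=1, Y2=0. Eliminates N5 stuck-at-1.
Only N3 stuck-at-0 is consistent with every test.

N3 stuck-at-0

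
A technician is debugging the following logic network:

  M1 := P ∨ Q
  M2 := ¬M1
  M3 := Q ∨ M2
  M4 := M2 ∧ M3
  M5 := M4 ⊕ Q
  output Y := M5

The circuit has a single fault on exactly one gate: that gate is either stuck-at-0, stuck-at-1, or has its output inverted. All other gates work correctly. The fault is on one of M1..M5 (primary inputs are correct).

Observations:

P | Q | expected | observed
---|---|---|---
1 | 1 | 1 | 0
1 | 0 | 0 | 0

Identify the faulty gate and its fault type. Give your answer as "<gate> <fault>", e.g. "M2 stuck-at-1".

Fault-free values for test 1 (P=1, Q=1): M1=1, M2=0, M3=1, M4=0, M5=1, giving Y=1. Observed 0.
Test 1: faults giving observed 0 are {M1 stuck-at-0, M1 inverted output, M2 stuck-at-1, M2 inverted output, M4 stuck-at-1, M4 inverted output, M5 stuck-at-0, M5 inverted output}.
Test 2 (P=1, Q=0): fault-free M1=1, M2=0, M3=0, M4=0, M5=0 → 0; observed 0. Eliminates M1 stuck-at-0, M1 inverted output, M2 stuck-at-1, M2 inverted output, M4 stuck-at-1, M4 inverted output, M5 inverted output.
Only M5 stuck-at-0 is consistent with every test.

M5 stuck-at-0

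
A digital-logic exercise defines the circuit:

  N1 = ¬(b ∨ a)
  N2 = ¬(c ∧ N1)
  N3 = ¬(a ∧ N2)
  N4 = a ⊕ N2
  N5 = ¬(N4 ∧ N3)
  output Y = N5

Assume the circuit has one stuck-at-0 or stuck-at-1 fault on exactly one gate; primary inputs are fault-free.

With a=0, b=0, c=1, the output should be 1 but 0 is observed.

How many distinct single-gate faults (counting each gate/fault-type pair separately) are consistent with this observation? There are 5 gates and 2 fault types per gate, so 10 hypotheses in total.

4

Fault-free: N1=1, N2=0, N3=1, N4=0, N5=1 → 1. Observed 0.
  N1 stuck-at-0: output 0 ✓
  N1 stuck-at-1: output 1 ✗
  N2 stuck-at-0: output 1 ✗
  N2 stuck-at-1: output 0 ✓
  N3 stuck-at-0: output 1 ✗
  N3 stuck-at-1: output 1 ✗
  N4 stuck-at-0: output 1 ✗
  N4 stuck-at-1: output 0 ✓
  N5 stuck-at-0: output 0 ✓
  N5 stuck-at-1: output 1 ✗
Consistent faults: {N1 stuck-at-0, N2 stuck-at-1, N4 stuck-at-1, N5 stuck-at-0} — 4 in all.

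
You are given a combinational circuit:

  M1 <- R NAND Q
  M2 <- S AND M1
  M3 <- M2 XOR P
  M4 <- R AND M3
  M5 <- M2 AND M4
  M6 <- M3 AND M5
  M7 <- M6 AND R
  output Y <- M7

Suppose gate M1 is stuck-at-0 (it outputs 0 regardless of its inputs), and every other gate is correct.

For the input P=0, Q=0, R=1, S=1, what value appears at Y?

0

Propagate with M1 forced: M1=0 [stuck-at-0], M2=0, M3=0, M4=0, M5=0, M6=0, M7=0.
So Y = 0. (Without the fault it would be 1.)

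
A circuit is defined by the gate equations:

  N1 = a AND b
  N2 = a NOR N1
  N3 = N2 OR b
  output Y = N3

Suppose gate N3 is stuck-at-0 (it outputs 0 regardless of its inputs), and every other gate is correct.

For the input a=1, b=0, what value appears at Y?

0

Propagate with N3 forced: N1=0, N2=0, N3=0 [stuck-at-0].
So Y = 0. (Same as the fault-free value — the fault is masked on this input.)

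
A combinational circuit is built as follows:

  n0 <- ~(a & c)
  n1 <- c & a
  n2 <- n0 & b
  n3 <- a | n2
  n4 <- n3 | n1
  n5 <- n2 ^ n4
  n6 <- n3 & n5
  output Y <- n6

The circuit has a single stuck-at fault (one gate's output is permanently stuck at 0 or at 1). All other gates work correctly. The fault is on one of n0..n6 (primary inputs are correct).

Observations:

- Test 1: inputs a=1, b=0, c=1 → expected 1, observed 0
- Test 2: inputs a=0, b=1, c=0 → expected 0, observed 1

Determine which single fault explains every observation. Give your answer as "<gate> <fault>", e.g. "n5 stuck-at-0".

Fault-free values for test 1 (a=1, b=0, c=1): n0=0, n1=1, n2=0, n3=1, n4=1, n5=1, n6=1, giving Y=1. Observed 0.
Test 1: faults giving observed 0 are {n2 stuck-at-1, n3 stuck-at-0, n4 stuck-at-0, n5 stuck-at-0, n6 stuck-at-0}.
Test 2 (a=0, b=1, c=0): fault-free n0=1, n1=0, n2=1, n3=1, n4=1, n5=0, n6=0 → 0; observed 1. Eliminates n2 stuck-at-1, n3 stuck-at-0, n5 stuck-at-0, n6 stuck-at-0.
Only n4 stuck-at-0 is consistent with every test.

n4 stuck-at-0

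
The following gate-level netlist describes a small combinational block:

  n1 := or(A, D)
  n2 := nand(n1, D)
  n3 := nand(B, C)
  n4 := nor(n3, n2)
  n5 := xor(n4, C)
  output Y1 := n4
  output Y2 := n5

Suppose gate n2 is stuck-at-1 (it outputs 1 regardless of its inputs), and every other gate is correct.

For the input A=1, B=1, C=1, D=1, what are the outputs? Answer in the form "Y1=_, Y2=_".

Propagate with n2 forced: n1=1, n2=1 [stuck-at-1], n3=0, n4=0, n5=1.
So the outputs are Y1=0, Y2=1. (Without the fault they would be Y1=1, Y2=0.)

Y1=0, Y2=1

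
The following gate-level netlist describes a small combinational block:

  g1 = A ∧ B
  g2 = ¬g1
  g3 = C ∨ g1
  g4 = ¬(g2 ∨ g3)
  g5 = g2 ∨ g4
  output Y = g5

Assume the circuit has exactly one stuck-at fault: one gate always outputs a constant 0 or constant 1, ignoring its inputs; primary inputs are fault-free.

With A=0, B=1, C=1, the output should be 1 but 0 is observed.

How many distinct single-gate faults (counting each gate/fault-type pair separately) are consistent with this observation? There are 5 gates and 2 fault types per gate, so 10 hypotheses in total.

Fault-free: g1=0, g2=1, g3=1, g4=0, g5=1 → 1. Observed 0.
  g1 stuck-at-0: output 1 ✗
  g1 stuck-at-1: output 0 ✓
  g2 stuck-at-0: output 0 ✓
  g2 stuck-at-1: output 1 ✗
  g3 stuck-at-0: output 1 ✗
  g3 stuck-at-1: output 1 ✗
  g4 stuck-at-0: output 1 ✗
  g4 stuck-at-1: output 1 ✗
  g5 stuck-at-0: output 0 ✓
  g5 stuck-at-1: output 1 ✗
Consistent faults: {g1 stuck-at-1, g2 stuck-at-0, g5 stuck-at-0} — 3 in all.

3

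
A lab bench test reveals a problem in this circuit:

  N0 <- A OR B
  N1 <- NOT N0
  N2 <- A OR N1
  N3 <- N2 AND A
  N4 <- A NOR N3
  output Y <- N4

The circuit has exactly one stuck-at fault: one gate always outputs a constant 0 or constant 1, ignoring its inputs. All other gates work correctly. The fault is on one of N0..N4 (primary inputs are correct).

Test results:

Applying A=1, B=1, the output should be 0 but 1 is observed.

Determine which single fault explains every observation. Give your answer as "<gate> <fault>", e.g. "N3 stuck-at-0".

N4 stuck-at-1

Fault-free values for test 1 (A=1, B=1): N0=1, N1=0, N2=1, N3=1, N4=0, giving Y=0. Observed 1.
Test 1: faults giving observed 1 are {N4 stuck-at-1}.
Only N4 stuck-at-1 is consistent with every test.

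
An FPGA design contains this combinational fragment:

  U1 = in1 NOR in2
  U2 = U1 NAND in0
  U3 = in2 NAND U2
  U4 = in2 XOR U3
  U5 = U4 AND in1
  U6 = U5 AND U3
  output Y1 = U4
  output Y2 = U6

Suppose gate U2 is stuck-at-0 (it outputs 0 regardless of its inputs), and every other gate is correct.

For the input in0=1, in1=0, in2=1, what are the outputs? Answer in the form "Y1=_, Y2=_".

Propagate with U2 forced: U1=0, U2=0 [stuck-at-0], U3=1, U4=0, U5=0, U6=0.
So the outputs are Y1=0, Y2=0. (Without the fault they would be Y1=1, Y2=0.)

Y1=0, Y2=0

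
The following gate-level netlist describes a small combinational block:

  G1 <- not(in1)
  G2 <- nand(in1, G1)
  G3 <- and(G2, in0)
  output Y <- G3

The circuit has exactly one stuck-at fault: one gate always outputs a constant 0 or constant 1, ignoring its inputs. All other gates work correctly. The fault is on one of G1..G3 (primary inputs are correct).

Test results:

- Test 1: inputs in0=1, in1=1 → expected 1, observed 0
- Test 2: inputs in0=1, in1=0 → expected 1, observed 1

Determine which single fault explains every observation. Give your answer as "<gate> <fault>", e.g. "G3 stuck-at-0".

Fault-free values for test 1 (in0=1, in1=1): G1=0, G2=1, G3=1, giving Y=1. Observed 0.
Test 1: faults giving observed 0 are {G1 stuck-at-1, G2 stuck-at-0, G3 stuck-at-0}.
Test 2 (in0=1, in1=0): fault-free G1=1, G2=1, G3=1 → 1; observed 1. Eliminates G2 stuck-at-0, G3 stuck-at-0.
Only G1 stuck-at-1 is consistent with every test.

G1 stuck-at-1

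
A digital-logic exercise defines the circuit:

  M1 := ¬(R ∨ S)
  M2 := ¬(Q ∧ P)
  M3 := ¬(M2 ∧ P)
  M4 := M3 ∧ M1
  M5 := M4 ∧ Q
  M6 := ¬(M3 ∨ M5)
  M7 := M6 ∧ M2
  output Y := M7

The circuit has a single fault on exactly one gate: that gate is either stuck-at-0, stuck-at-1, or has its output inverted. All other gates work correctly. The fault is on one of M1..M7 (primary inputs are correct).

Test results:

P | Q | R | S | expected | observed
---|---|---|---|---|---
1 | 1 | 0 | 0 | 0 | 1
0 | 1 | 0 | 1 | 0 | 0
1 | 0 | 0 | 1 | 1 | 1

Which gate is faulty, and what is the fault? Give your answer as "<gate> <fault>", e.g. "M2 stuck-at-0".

M2 stuck-at-1

Fault-free values for test 1 (P=1, Q=1, R=0, S=0): M1=1, M2=0, M3=1, M4=1, M5=1, M6=0, M7=0, giving Y=0. Observed 1.
Test 1: faults giving observed 1 are {M2 stuck-at-1, M2 inverted output, M7 stuck-at-1, M7 inverted output}.
Test 2 (P=0, Q=1, R=0, S=1): fault-free M1=0, M2=1, M3=1, M4=0, M5=0, M6=0, M7=0 → 0; observed 0. Eliminates M7 stuck-at-1, M7 inverted output.
Test 3 (P=1, Q=0, R=0, S=1): fault-free M1=0, M2=1, M3=0, M4=0, M5=0, M6=1, M7=1 → 1; observed 1. Eliminates M2 inverted output.
Only M2 stuck-at-1 is consistent with every test.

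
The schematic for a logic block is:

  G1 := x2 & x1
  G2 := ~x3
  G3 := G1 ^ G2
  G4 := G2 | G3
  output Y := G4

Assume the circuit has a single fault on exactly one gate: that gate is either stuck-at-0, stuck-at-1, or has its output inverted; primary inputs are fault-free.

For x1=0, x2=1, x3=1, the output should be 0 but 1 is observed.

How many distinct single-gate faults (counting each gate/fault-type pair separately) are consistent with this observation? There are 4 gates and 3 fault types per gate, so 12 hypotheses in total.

8

Fault-free: G1=0, G2=0, G3=0, G4=0 → 0. Observed 1.
  G1 stuck-at-0: output 0 ✗
  G1 stuck-at-1: output 1 ✓
  G1 inverted output: output 1 ✓
  G2 stuck-at-0: output 0 ✗
  G2 stuck-at-1: output 1 ✓
  G2 inverted output: output 1 ✓
  G3 stuck-at-0: output 0 ✗
  G3 stuck-at-1: output 1 ✓
  G3 inverted output: output 1 ✓
  G4 stuck-at-0: output 0 ✗
  G4 stuck-at-1: output 1 ✓
  G4 inverted output: output 1 ✓
Consistent faults: {G1 stuck-at-1, G1 inverted output, G2 stuck-at-1, G2 inverted output, G3 stuck-at-1, G3 inverted output, G4 stuck-at-1, G4 inverted output} — 8 in all.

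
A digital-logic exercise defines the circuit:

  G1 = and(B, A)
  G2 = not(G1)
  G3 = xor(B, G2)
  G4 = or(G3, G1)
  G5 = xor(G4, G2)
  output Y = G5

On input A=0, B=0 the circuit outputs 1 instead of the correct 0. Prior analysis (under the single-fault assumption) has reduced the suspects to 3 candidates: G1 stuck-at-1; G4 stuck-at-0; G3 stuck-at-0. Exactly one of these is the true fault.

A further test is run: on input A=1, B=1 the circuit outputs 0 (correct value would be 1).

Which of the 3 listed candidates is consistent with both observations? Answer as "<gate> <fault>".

Evaluate each candidate on input A=1, B=1:
  G1 stuck-at-1: G1=1 [stuck-at-1], G2=0, G3=1, G4=1, G5=1 → 1 — eliminated
  G4 stuck-at-0: G1=1, G2=0, G3=1, G4=0 [stuck-at-0], G5=0 → 0 — matches
  G3 stuck-at-0: G1=1, G2=0, G3=0 [stuck-at-0], G4=1, G5=1 → 1 — eliminated
Only G4 stuck-at-0 reproduces the observed 0.

G4 stuck-at-0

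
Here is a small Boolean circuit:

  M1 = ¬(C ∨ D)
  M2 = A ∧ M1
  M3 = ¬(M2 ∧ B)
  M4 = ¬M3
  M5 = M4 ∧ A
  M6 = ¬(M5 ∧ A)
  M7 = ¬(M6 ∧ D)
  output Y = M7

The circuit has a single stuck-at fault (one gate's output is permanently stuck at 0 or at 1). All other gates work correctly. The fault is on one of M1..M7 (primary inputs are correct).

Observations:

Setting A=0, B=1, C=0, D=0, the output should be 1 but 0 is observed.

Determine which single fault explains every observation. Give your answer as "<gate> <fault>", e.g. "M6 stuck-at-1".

Fault-free values for test 1 (A=0, B=1, C=0, D=0): M1=1, M2=0, M3=1, M4=0, M5=0, M6=1, M7=1, giving Y=1. Observed 0.
Test 1: faults giving observed 0 are {M7 stuck-at-0}.
Only M7 stuck-at-0 is consistent with every test.

M7 stuck-at-0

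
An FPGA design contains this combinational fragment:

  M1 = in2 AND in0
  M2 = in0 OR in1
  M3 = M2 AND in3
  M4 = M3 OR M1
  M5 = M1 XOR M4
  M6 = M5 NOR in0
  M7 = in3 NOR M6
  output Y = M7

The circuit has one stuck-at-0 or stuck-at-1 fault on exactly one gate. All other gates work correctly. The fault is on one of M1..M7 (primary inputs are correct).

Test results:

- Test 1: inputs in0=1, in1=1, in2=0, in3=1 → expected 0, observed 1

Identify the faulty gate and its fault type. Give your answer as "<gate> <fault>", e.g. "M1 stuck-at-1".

Fault-free values for test 1 (in0=1, in1=1, in2=0, in3=1): M1=0, M2=1, M3=1, M4=1, M5=1, M6=0, M7=0, giving Y=0. Observed 1.
Test 1: faults giving observed 1 are {M7 stuck-at-1}.
Only M7 stuck-at-1 is consistent with every test.

M7 stuck-at-1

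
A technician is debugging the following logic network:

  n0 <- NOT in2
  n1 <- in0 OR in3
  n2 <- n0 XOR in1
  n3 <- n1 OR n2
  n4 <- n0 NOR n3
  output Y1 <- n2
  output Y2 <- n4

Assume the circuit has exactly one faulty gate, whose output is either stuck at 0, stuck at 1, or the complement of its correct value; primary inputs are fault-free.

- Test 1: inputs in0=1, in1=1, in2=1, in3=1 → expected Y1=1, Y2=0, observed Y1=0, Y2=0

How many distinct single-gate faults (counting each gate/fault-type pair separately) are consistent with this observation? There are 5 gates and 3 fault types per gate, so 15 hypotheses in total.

4

Fault-free: n0=0, n1=1, n2=1, n3=1, n4=0 → Y1=1, Y2=0. Observed Y1=0, Y2=0.
  n0: stuck-at-1, inverted output ✓; others ✗
  n1: none of the 3 fault types match ✗
  n2: stuck-at-0, inverted output ✓; others ✗
  n3: none of the 3 fault types match ✗
  n4: none of the 3 fault types match ✗
Consistent faults: {n0 stuck-at-1, n0 inverted output, n2 stuck-at-0, n2 inverted output} — 4 in all.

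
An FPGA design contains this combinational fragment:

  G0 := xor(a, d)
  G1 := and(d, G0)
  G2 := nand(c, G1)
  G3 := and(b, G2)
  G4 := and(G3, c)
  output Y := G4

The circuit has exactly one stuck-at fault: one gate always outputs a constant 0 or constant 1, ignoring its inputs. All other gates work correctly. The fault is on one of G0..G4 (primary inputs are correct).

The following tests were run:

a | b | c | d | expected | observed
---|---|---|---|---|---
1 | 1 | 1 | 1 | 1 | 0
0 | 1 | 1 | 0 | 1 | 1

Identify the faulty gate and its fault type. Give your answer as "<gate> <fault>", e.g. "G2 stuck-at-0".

Fault-free values for test 1 (a=1, b=1, c=1, d=1): G0=0, G1=0, G2=1, G3=1, G4=1, giving Y=1. Observed 0.
Test 1: faults giving observed 0 are {G0 stuck-at-1, G1 stuck-at-1, G2 stuck-at-0, G3 stuck-at-0, G4 stuck-at-0}.
Test 2 (a=0, b=1, c=1, d=0): fault-free G0=0, G1=0, G2=1, G3=1, G4=1 → 1; observed 1. Eliminates G1 stuck-at-1, G2 stuck-at-0, G3 stuck-at-0, G4 stuck-at-0.
Only G0 stuck-at-1 is consistent with every test.

G0 stuck-at-1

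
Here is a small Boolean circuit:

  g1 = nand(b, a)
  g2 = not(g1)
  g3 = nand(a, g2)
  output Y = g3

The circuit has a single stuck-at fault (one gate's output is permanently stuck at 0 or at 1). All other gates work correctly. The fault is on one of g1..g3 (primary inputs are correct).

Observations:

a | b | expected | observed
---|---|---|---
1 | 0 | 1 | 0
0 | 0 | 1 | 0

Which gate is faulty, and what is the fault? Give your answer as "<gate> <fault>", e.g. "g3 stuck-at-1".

g3 stuck-at-0

Fault-free values for test 1 (a=1, b=0): g1=1, g2=0, g3=1, giving Y=1. Observed 0.
Test 1: faults giving observed 0 are {g1 stuck-at-0, g2 stuck-at-1, g3 stuck-at-0}.
Test 2 (a=0, b=0): fault-free g1=1, g2=0, g3=1 → 1; observed 0. Eliminates g1 stuck-at-0, g2 stuck-at-1.
Only g3 stuck-at-0 is consistent with every test.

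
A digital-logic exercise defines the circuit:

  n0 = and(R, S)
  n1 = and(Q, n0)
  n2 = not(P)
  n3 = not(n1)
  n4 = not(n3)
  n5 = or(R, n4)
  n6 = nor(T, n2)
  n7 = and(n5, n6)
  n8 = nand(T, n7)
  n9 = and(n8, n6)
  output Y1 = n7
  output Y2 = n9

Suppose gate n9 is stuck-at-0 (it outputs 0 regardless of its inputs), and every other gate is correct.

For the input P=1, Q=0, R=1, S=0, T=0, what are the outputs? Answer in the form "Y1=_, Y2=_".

Propagate with n9 forced: n0=0, n1=0, n2=0, n3=1, n4=0, n5=1, n6=1, n7=1, n8=1, n9=0 [stuck-at-0].
So the outputs are Y1=1, Y2=0. (Without the fault they would be Y1=1, Y2=1.)

Y1=1, Y2=0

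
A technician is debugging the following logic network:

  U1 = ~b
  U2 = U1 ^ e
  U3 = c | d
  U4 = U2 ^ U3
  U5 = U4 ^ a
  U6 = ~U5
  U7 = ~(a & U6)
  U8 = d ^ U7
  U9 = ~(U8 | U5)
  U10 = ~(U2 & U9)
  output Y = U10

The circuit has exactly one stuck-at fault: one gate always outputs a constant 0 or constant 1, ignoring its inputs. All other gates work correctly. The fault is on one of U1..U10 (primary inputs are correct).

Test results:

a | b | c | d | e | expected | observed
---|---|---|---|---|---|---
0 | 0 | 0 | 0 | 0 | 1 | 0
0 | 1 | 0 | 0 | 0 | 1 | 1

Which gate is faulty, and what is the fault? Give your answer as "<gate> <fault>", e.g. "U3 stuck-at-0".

Fault-free values for test 1 (a=0, b=0, c=0, d=0, e=0): U1=1, U2=1, U3=0, U4=1, U5=1, U6=0, U7=1, U8=1, U9=0, U10=1, giving Y=1. Observed 0.
Test 1: faults giving observed 0 are {U9 stuck-at-1, U10 stuck-at-0}.
Test 2 (a=0, b=1, c=0, d=0, e=0): fault-free U1=0, U2=0, U3=0, U4=0, U5=0, U6=1, U7=1, U8=1, U9=0, U10=1 → 1; observed 1. Eliminates U10 stuck-at-0.
Only U9 stuck-at-1 is consistent with every test.

U9 stuck-at-1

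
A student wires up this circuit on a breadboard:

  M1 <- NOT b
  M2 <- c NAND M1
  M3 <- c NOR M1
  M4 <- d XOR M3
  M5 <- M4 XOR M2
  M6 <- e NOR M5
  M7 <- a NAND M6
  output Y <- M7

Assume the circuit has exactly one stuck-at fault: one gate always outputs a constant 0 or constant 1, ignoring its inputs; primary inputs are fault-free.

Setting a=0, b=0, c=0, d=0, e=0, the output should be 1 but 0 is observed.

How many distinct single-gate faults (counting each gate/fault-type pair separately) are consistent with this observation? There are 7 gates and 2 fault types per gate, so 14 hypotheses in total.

1

Fault-free: M1=1, M2=1, M3=0, M4=0, M5=1, M6=0, M7=1 → 1. Observed 0.
  M1 stuck-at-0: output 1 ✗
  M1 stuck-at-1: output 1 ✗
  M2 stuck-at-0: output 1 ✗
  M2 stuck-at-1: output 1 ✗
  M3 stuck-at-0: output 1 ✗
  M3 stuck-at-1: output 1 ✗
  M4 stuck-at-0: output 1 ✗
  M4 stuck-at-1: output 1 ✗
  M5 stuck-at-0: output 1 ✗
  M5 stuck-at-1: output 1 ✗
  M6 stuck-at-0: output 1 ✗
  M6 stuck-at-1: output 1 ✗
  M7 stuck-at-0: output 0 ✓
  M7 stuck-at-1: output 1 ✗
Consistent faults: {M7 stuck-at-0} — 1 in all.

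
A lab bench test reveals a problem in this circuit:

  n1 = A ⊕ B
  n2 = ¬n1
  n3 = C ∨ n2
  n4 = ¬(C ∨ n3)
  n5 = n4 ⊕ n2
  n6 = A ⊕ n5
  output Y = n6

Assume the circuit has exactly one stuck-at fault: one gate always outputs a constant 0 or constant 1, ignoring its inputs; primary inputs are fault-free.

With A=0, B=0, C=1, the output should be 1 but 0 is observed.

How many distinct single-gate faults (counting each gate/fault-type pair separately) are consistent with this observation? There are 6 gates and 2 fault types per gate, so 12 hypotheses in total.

5

Fault-free: n1=0, n2=1, n3=1, n4=0, n5=1, n6=1 → 1. Observed 0.
  n1 stuck-at-0: output 1 ✗
  n1 stuck-at-1: output 0 ✓
  n2 stuck-at-0: output 0 ✓
  n2 stuck-at-1: output 1 ✗
  n3 stuck-at-0: output 1 ✗
  n3 stuck-at-1: output 1 ✗
  n4 stuck-at-0: output 1 ✗
  n4 stuck-at-1: output 0 ✓
  n5 stuck-at-0: output 0 ✓
  n5 stuck-at-1: output 1 ✗
  n6 stuck-at-0: output 0 ✓
  n6 stuck-at-1: output 1 ✗
Consistent faults: {n1 stuck-at-1, n2 stuck-at-0, n4 stuck-at-1, n5 stuck-at-0, n6 stuck-at-0} — 5 in all.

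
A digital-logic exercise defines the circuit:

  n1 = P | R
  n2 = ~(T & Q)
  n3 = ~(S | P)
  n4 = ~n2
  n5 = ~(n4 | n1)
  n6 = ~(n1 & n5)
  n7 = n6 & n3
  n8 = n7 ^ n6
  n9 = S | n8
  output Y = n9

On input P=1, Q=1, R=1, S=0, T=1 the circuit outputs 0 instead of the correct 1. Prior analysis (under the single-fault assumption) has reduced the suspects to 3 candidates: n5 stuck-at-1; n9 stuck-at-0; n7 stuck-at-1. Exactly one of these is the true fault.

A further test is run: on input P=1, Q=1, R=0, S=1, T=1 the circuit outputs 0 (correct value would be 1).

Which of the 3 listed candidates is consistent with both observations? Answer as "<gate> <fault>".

n9 stuck-at-0

Evaluate each candidate on input P=1, Q=1, R=0, S=1, T=1:
  n5 stuck-at-1: n1=1, n2=0, n3=0, n4=1, n5=1 [stuck-at-1], n6=0, n7=0, n8=0, n9=1 → 1 — eliminated
  n9 stuck-at-0: n1=1, n2=0, n3=0, n4=1, n5=0, n6=1, n7=0, n8=1, n9=0 [stuck-at-0] → 0 — matches
  n7 stuck-at-1: n1=1, n2=0, n3=0, n4=1, n5=0, n6=1, n7=1 [stuck-at-1], n8=0, n9=1 → 1 — eliminated
Only n9 stuck-at-0 reproduces the observed 0.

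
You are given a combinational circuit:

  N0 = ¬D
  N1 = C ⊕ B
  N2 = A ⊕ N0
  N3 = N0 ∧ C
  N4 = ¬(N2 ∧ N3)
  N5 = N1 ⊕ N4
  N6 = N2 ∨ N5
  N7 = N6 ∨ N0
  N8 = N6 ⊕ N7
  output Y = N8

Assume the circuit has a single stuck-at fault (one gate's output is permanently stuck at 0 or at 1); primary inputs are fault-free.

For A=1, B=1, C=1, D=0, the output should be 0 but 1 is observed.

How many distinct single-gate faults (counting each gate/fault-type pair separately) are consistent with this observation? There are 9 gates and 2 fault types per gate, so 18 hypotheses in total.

6

Fault-free: N0=1, N1=0, N2=0, N3=1, N4=1, N5=1, N6=1, N7=1, N8=0 → 0. Observed 1.
  N0: none of the 2 fault types match ✗
  N1: stuck-at-1 ✓; others ✗
  N2: none of the 2 fault types match ✗
  N3: none of the 2 fault types match ✗
  N4: stuck-at-0 ✓; others ✗
  N5: stuck-at-0 ✓; others ✗
  N6: stuck-at-0 ✓; others ✗
  N7: stuck-at-0 ✓; others ✗
  N8: stuck-at-1 ✓; others ✗
Consistent faults: {N1 stuck-at-1, N4 stuck-at-0, N5 stuck-at-0, N6 stuck-at-0, N7 stuck-at-0, N8 stuck-at-1} — 6 in all.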